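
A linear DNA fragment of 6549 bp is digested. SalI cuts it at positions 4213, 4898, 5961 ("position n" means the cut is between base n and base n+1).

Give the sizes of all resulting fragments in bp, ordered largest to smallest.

Linear molecule, 3 cuts → 4 fragments:
  4213 − 0 = 4213 bp
  4898 − 4213 = 685 bp
  5961 − 4898 = 1063 bp
  6549 − 5961 = 588 bp
Sorted largest to smallest: 4213, 1063, 685, 588 bp.

4213, 1063, 685, 588 bp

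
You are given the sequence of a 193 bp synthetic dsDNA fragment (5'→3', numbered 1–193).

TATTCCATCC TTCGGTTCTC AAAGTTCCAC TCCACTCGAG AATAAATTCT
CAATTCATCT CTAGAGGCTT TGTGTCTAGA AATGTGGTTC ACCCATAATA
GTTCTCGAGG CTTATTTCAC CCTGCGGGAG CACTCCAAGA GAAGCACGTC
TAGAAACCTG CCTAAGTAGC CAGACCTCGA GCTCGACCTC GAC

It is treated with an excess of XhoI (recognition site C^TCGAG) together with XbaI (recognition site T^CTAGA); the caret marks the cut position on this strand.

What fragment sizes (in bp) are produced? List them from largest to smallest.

XhoI sites (CTCGAG) start at positions 35, 104, 176.
XhoI cuts after the first base of each site, so after positions 35, 104, 176.
XbaI sites (TCTAGA) start at positions 60, 75, 149.
XbaI cuts after the first base of each site, so after positions 60, 75, 149.
Combined cut positions: 35, 60, 75, 104, 149, 176.
Linear molecule, 6 cuts → 7 fragments:
  1–35 → 35 bp
  36–60 → 25 bp
  61–75 → 15 bp
  76–104 → 29 bp
  105–149 → 45 bp
  150–176 → 27 bp
  177–193 → 17 bp
Sorted largest to smallest: 45, 35, 29, 27, 25, 17, 15 bp.

45, 35, 29, 27, 25, 17, 15 bp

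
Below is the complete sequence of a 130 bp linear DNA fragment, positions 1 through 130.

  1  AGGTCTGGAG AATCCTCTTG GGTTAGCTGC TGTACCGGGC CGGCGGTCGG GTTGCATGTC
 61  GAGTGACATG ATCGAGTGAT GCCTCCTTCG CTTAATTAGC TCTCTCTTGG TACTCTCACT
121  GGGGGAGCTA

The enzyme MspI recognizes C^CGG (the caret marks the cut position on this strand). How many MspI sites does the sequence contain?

CCGG occurs starting at positions 35, 40.
MspI cuts at 2 sites.

2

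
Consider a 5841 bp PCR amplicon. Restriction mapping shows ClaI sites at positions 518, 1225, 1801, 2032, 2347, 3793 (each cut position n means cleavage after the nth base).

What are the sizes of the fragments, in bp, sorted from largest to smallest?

2048, 1446, 707, 576, 518, 315, 231 bp

Linear molecule, 6 cuts → 7 fragments:
  518 − 0 = 518 bp
  1225 − 518 = 707 bp
  1801 − 1225 = 576 bp
  2032 − 1801 = 231 bp
  2347 − 2032 = 315 bp
  3793 − 2347 = 1446 bp
  5841 − 3793 = 2048 bp
Sorted largest to smallest: 2048, 1446, 707, 576, 518, 315, 231 bp.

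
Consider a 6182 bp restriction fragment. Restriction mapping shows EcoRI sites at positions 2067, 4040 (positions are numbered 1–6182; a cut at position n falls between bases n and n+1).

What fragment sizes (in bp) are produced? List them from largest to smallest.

2142, 2067, 1973 bp

Linear molecule, 2 cuts → 3 fragments:
  2067 − 0 = 2067 bp
  4040 − 2067 = 1973 bp
  6182 − 4040 = 2142 bp
Sorted largest to smallest: 2142, 2067, 1973 bp.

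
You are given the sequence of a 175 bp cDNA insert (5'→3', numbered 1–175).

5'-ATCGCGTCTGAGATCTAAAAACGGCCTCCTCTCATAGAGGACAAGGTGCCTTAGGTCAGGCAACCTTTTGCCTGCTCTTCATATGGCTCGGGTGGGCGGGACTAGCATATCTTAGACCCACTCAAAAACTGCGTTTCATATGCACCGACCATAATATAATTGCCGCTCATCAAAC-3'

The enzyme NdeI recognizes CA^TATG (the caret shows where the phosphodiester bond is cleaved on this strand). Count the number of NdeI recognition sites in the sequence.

CATATG occurs starting at positions 80, 137.
NdeI cuts at 2 sites.

2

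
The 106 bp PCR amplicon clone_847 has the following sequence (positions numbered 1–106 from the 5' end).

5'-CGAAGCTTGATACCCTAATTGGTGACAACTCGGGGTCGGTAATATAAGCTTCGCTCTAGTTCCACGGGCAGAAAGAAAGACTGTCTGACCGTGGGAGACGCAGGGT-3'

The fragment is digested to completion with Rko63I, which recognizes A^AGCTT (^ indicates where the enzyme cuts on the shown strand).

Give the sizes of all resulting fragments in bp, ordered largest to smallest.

60, 43, 3 bp

Rko63I sites (AAGCTT) start at positions 3, 46.
Rko63I cuts after the first base of each site, so after positions 3, 46.
Linear molecule, 2 cuts → 3 fragments:
  1–3 → 3 bp
  4–46 → 43 bp
  47–106 → 60 bp
Sorted largest to smallest: 60, 43, 3 bp.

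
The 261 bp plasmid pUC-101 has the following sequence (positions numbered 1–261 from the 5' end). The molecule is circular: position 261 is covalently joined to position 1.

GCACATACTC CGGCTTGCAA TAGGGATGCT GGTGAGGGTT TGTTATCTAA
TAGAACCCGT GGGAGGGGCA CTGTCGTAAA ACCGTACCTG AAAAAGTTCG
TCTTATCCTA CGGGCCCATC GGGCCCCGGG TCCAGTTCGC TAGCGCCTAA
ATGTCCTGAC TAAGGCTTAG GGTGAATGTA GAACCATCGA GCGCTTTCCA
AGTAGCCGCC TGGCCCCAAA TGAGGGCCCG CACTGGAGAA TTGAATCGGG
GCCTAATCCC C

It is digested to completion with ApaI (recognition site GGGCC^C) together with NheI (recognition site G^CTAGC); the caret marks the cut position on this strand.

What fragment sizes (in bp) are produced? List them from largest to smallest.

ApaI sites (GGGCCC) start at positions 112, 121, 224.
ApaI cuts after base 5 of each site (before the last base), so after positions 116, 125, 228.
The NheI site (GCTAGC) starts at position 139.
NheI cuts after the first base of each site, so after position 139.
Combined cut positions: 116, 125, 139, 228.
Circular molecule, 4 cuts → 4 fragments:
  117–125 → 9 bp
  126–139 → 14 bp
  140–228 → 89 bp
  229–261 then 1–116 → 33 + 116 = 149 bp
Sorted largest to smallest: 149, 89, 14, 9 bp.

149, 89, 14, 9 bp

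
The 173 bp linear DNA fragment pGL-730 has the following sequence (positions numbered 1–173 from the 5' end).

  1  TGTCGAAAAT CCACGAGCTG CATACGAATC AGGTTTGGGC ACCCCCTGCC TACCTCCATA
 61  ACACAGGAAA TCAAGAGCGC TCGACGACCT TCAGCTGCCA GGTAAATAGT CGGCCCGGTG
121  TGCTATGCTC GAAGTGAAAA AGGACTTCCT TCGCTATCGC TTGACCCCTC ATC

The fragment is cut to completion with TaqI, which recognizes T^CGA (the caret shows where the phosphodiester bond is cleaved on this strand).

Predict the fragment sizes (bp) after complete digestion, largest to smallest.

TaqI sites (TCGA) start at positions 3, 81, 129.
TaqI cuts after the first base of each site, so after positions 3, 81, 129.
Linear molecule, 3 cuts → 4 fragments:
  1–3 → 3 bp
  4–81 → 78 bp
  82–129 → 48 bp
  130–173 → 44 bp
Sorted largest to smallest: 78, 48, 44, 3 bp.

78, 48, 44, 3 bp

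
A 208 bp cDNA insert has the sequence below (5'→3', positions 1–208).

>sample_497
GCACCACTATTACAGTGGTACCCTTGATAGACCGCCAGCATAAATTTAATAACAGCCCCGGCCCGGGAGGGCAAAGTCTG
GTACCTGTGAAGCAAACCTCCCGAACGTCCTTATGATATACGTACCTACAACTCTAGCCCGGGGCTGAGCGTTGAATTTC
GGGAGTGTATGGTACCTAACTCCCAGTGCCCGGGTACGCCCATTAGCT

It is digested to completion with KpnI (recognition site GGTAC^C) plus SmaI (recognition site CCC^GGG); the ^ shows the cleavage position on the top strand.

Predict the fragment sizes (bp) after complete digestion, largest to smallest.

KpnI sites (GGTACC) start at positions 17, 80, 171.
KpnI cuts after base 5 of each site (before the last base), so after positions 21, 84, 175.
SmaI sites (CCCGGG) start at positions 62, 138, 189.
SmaI cuts after base 3 of each site, so after positions 64, 140, 191.
Combined cut positions: 21, 64, 84, 140, 175, 191.
Linear molecule, 6 cuts → 7 fragments:
  1–21 → 21 bp
  22–64 → 43 bp
  65–84 → 20 bp
  85–140 → 56 bp
  141–175 → 35 bp
  176–191 → 16 bp
  192–208 → 17 bp
Sorted largest to smallest: 56, 43, 35, 21, 20, 17, 16 bp.

56, 43, 35, 21, 20, 17, 16 bp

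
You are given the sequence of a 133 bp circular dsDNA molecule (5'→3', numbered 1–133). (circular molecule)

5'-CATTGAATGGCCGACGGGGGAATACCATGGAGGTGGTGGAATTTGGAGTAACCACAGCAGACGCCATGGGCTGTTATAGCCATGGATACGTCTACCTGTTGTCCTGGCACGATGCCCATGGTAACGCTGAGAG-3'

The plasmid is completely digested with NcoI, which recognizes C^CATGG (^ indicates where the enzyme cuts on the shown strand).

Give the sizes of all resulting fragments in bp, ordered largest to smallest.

42, 39, 36, 16 bp

NcoI sites (CCATGG) start at positions 25, 64, 80, 116.
NcoI cuts after the first base of each site, so after positions 25, 64, 80, 116.
Circular molecule, 4 cuts → 4 fragments:
  26–64 → 39 bp
  65–80 → 16 bp
  81–116 → 36 bp
  117–133 then 1–25 → 17 + 25 = 42 bp
Sorted largest to smallest: 42, 39, 36, 16 bp.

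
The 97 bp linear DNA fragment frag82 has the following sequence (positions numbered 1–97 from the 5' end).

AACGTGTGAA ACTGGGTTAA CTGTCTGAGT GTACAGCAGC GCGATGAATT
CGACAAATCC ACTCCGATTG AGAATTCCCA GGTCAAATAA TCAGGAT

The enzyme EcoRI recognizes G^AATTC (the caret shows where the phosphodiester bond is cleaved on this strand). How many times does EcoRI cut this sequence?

2

GAATTC occurs starting at positions 46, 72.
EcoRI cuts at 2 sites.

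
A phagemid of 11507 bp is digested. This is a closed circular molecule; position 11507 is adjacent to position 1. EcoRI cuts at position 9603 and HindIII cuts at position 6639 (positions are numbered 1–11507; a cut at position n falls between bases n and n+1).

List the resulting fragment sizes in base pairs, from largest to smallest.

Combined cut positions (sorted): 6639, 9603.
Circular molecule, 2 cuts → 2 fragments:
  9603 − 6639 = 2964 bp
  wrap: 11507 − 9603 + 6639 = 8543 bp
Sorted largest to smallest: 8543, 2964 bp.

8543, 2964 bp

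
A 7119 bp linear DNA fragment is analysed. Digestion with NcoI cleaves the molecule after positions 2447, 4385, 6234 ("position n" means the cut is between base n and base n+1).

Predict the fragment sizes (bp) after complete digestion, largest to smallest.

2447, 1938, 1849, 885 bp

Linear molecule, 3 cuts → 4 fragments:
  2447 − 0 = 2447 bp
  4385 − 2447 = 1938 bp
  6234 − 4385 = 1849 bp
  7119 − 6234 = 885 bp
Sorted largest to smallest: 2447, 1938, 1849, 885 bp.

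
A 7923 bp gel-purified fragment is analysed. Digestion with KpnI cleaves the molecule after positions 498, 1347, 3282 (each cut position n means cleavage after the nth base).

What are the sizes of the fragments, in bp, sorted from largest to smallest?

Linear molecule, 3 cuts → 4 fragments:
  498 − 0 = 498 bp
  1347 − 498 = 849 bp
  3282 − 1347 = 1935 bp
  7923 − 3282 = 4641 bp
Sorted largest to smallest: 4641, 1935, 849, 498 bp.

4641, 1935, 849, 498 bp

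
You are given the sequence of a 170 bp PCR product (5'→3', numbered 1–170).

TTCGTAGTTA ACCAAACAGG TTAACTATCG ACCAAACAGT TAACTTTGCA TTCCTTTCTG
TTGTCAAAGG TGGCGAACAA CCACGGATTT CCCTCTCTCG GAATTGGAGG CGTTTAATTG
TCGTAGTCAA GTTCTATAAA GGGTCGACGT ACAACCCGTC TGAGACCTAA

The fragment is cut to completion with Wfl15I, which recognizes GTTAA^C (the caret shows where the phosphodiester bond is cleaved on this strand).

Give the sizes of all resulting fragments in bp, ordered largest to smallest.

Wfl15I sites (GTTAAC) start at positions 7, 20, 39.
Wfl15I cuts after base 5 of each site (before the last base), so after positions 11, 24, 43.
Linear molecule, 3 cuts → 4 fragments:
  1–11 → 11 bp
  12–24 → 13 bp
  25–43 → 19 bp
  44–170 → 127 bp
Sorted largest to smallest: 127, 19, 13, 11 bp.

127, 19, 13, 11 bp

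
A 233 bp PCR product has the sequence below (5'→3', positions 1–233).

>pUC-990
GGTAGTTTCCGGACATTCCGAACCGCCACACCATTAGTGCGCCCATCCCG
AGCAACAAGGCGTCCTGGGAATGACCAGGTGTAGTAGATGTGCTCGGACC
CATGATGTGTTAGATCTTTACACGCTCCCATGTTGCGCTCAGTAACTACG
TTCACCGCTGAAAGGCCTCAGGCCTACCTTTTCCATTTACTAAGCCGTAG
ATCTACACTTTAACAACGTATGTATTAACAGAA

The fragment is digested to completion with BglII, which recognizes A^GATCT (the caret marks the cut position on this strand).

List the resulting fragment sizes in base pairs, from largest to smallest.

112, 87, 34 bp

BglII sites (AGATCT) start at positions 112, 199.
BglII cuts after the first base of each site, so after positions 112, 199.
Linear molecule, 2 cuts → 3 fragments:
  1–112 → 112 bp
  113–199 → 87 bp
  200–233 → 34 bp
Sorted largest to smallest: 112, 87, 34 bp.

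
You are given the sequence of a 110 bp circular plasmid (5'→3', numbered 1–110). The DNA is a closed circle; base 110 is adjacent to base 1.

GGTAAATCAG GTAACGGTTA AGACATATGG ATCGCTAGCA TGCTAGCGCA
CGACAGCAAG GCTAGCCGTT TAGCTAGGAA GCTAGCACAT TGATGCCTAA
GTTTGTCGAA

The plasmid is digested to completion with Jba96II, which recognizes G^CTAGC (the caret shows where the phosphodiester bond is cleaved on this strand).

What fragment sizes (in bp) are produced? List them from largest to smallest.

Jba96II sites (GCTAGC) start at positions 34, 42, 61, 81.
Jba96II cuts after the first base of each site, so after positions 34, 42, 61, 81.
Circular molecule, 4 cuts → 4 fragments:
  35–42 → 8 bp
  43–61 → 19 bp
  62–81 → 20 bp
  82–110 then 1–34 → 29 + 34 = 63 bp
Sorted largest to smallest: 63, 20, 19, 8 bp.

63, 20, 19, 8 bp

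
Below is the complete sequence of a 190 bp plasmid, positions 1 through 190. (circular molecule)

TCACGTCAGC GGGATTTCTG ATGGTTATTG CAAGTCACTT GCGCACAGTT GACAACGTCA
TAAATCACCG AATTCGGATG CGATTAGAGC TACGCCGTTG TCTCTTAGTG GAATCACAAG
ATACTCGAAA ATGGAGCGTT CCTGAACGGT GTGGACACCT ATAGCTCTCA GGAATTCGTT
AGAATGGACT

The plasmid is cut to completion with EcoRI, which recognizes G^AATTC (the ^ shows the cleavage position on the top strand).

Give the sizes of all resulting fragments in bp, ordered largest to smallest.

EcoRI sites (GAATTC) start at positions 70, 172.
EcoRI cuts after the first base of each site, so after positions 70, 172.
Circular molecule, 2 cuts → 2 fragments:
  71–172 → 102 bp
  173–190 then 1–70 → 18 + 70 = 88 bp
Sorted largest to smallest: 102, 88 bp.

102, 88 bp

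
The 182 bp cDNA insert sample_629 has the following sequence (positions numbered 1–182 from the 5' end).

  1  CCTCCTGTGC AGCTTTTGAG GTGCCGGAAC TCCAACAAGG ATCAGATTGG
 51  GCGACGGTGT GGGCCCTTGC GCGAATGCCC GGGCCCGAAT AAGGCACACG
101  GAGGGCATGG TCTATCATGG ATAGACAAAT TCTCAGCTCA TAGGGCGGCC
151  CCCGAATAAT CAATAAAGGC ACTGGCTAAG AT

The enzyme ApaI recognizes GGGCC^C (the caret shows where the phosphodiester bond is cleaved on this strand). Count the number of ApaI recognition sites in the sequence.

GGGCCC occurs starting at positions 61, 81.
ApaI cuts at 2 sites.

2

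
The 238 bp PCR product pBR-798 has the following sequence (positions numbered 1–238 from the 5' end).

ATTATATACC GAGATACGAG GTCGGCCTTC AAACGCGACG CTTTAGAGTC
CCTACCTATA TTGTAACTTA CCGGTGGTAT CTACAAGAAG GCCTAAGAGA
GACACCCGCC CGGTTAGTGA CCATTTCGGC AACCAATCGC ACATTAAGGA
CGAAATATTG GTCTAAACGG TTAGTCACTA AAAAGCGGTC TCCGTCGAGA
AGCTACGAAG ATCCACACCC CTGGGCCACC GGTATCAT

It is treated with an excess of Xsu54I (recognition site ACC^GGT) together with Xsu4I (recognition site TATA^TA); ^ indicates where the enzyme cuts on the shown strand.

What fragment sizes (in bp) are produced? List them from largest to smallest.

158, 66, 8, 6 bp

Xsu54I sites (ACCGGT) start at positions 70, 228.
Xsu54I cuts after base 3 of each site, so after positions 72, 230.
The Xsu4I site (TATATA) starts at position 3.
Xsu4I cuts after base 4 of each site, so after position 6.
Combined cut positions: 6, 72, 230.
Linear molecule, 3 cuts → 4 fragments:
  1–6 → 6 bp
  7–72 → 66 bp
  73–230 → 158 bp
  231–238 → 8 bp
Sorted largest to smallest: 158, 66, 8, 6 bp.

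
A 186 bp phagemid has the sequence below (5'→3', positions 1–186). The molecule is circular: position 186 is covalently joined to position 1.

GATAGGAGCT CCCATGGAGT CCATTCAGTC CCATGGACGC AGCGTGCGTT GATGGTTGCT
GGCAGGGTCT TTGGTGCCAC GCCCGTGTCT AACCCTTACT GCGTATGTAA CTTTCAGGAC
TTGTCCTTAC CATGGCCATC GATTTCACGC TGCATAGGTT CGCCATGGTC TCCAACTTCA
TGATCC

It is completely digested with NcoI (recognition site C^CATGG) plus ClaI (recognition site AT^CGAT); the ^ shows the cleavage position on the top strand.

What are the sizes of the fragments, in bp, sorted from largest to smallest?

NcoI sites (CCATGG) start at positions 12, 31, 130, 163.
NcoI cuts after the first base of each site, so after positions 12, 31, 130, 163.
The ClaI site (ATCGAT) starts at position 138.
ClaI cuts after base 2 of each site, so after position 139.
Combined cut positions: 12, 31, 130, 139, 163.
Circular molecule, 5 cuts → 5 fragments:
  13–31 → 19 bp
  32–130 → 99 bp
  131–139 → 9 bp
  140–163 → 24 bp
  164–186 then 1–12 → 23 + 12 = 35 bp
Sorted largest to smallest: 99, 35, 24, 19, 9 bp.

99, 35, 24, 19, 9 bp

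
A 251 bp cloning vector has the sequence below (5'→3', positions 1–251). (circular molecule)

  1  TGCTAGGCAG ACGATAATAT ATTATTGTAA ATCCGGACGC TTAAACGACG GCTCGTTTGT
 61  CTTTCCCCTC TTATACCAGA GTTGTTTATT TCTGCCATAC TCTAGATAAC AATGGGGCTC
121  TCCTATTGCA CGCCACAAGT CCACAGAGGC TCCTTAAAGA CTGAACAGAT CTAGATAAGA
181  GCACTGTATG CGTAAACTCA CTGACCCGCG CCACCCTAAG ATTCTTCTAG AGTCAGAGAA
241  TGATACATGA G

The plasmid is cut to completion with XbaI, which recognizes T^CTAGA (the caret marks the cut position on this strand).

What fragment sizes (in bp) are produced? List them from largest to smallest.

126, 69, 56 bp

XbaI sites (TCTAGA) start at positions 101, 170, 226.
XbaI cuts after the first base of each site, so after positions 101, 170, 226.
Circular molecule, 3 cuts → 3 fragments:
  102–170 → 69 bp
  171–226 → 56 bp
  227–251 then 1–101 → 25 + 101 = 126 bp
Sorted largest to smallest: 126, 69, 56 bp.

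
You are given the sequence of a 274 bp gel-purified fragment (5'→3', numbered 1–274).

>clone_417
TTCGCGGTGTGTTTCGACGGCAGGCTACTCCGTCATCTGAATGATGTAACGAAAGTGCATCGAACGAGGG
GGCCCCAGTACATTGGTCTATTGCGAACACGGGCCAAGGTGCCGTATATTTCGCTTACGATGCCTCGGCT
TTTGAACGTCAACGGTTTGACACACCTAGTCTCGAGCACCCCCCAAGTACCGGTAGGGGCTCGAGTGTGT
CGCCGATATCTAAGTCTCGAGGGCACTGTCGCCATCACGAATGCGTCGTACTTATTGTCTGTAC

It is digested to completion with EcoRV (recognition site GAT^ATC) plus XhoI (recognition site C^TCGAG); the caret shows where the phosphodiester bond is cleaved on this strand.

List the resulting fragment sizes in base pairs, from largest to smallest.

The EcoRV site (GATATC) starts at position 215.
EcoRV cuts after base 3 of each site, so after position 217.
XhoI sites (CTCGAG) start at positions 171, 200, 226.
XhoI cuts after the first base of each site, so after positions 171, 200, 226.
Combined cut positions: 171, 200, 217, 226.
Linear molecule, 4 cuts → 5 fragments:
  1–171 → 171 bp
  172–200 → 29 bp
  201–217 → 17 bp
  218–226 → 9 bp
  227–274 → 48 bp
Sorted largest to smallest: 171, 48, 29, 17, 9 bp.

171, 48, 29, 17, 9 bp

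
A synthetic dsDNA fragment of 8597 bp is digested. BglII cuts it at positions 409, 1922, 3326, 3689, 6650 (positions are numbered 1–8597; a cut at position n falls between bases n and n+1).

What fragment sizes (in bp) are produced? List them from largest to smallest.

2961, 1947, 1513, 1404, 409, 363 bp

Linear molecule, 5 cuts → 6 fragments:
  409 − 0 = 409 bp
  1922 − 409 = 1513 bp
  3326 − 1922 = 1404 bp
  3689 − 3326 = 363 bp
  6650 − 3689 = 2961 bp
  8597 − 6650 = 1947 bp
Sorted largest to smallest: 2961, 1947, 1513, 1404, 409, 363 bp.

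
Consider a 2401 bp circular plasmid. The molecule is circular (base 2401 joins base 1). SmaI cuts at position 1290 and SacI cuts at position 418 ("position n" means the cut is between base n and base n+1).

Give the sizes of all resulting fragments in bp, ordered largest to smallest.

1529, 872 bp

Combined cut positions (sorted): 418, 1290.
Circular molecule, 2 cuts → 2 fragments:
  1290 − 418 = 872 bp
  wrap: 2401 − 1290 + 418 = 1529 bp
Sorted largest to smallest: 1529, 872 bp.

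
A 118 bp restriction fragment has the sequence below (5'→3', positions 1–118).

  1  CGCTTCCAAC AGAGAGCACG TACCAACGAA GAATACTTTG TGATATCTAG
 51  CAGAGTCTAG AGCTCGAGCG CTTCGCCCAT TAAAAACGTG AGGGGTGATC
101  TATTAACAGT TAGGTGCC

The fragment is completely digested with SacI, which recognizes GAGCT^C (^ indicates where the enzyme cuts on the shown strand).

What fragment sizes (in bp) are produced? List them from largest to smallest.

The SacI site (GAGCTC) starts at position 60.
SacI cuts after base 5 of each site (before the last base), so after position 64.
Linear molecule, 1 cut → 2 fragments:
  1–64 → 64 bp
  65–118 → 54 bp
Sorted largest to smallest: 64, 54 bp.

64, 54 bp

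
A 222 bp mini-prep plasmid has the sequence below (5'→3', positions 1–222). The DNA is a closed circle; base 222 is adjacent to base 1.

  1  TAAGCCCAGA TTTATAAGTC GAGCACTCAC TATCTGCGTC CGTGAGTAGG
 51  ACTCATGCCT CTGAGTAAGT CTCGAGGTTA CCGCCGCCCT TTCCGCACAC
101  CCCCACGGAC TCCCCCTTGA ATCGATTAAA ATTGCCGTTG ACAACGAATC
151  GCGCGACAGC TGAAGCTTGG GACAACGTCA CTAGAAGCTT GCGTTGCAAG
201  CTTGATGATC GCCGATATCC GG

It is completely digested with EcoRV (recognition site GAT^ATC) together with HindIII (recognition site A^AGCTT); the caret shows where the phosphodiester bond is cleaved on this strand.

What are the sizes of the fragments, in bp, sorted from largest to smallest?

The EcoRV site (GATATC) starts at position 214.
EcoRV cuts after base 3 of each site, so after position 216.
HindIII sites (AAGCTT) start at positions 163, 185, 198.
HindIII cuts after the first base of each site, so after positions 163, 185, 198.
Combined cut positions: 163, 185, 198, 216.
Circular molecule, 4 cuts → 4 fragments:
  164–185 → 22 bp
  186–198 → 13 bp
  199–216 → 18 bp
  217–222 then 1–163 → 6 + 163 = 169 bp
Sorted largest to smallest: 169, 22, 18, 13 bp.

169, 22, 18, 13 bp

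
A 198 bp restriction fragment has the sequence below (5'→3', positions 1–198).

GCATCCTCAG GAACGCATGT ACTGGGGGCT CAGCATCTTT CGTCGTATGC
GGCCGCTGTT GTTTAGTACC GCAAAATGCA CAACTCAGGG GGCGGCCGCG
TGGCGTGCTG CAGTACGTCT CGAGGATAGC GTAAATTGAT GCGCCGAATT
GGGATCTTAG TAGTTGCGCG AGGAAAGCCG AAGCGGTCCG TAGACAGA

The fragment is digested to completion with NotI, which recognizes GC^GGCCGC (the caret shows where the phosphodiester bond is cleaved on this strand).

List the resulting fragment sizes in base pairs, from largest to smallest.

NotI sites (GCGGCCGC) start at positions 49, 92.
NotI cuts after base 2 of each site, so after positions 50, 93.
Linear molecule, 2 cuts → 3 fragments:
  1–50 → 50 bp
  51–93 → 43 bp
  94–198 → 105 bp
Sorted largest to smallest: 105, 50, 43 bp.

105, 50, 43 bp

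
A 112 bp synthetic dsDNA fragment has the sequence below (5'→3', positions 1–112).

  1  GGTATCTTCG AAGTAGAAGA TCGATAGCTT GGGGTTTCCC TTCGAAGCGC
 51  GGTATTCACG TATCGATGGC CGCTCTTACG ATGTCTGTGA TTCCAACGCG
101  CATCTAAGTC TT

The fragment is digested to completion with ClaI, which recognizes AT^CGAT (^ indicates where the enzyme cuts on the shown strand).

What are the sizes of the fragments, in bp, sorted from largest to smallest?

ClaI sites (ATCGAT) start at positions 20, 62.
ClaI cuts after base 2 of each site, so after positions 21, 63.
Linear molecule, 2 cuts → 3 fragments:
  1–21 → 21 bp
  22–63 → 42 bp
  64–112 → 49 bp
Sorted largest to smallest: 49, 42, 21 bp.

49, 42, 21 bp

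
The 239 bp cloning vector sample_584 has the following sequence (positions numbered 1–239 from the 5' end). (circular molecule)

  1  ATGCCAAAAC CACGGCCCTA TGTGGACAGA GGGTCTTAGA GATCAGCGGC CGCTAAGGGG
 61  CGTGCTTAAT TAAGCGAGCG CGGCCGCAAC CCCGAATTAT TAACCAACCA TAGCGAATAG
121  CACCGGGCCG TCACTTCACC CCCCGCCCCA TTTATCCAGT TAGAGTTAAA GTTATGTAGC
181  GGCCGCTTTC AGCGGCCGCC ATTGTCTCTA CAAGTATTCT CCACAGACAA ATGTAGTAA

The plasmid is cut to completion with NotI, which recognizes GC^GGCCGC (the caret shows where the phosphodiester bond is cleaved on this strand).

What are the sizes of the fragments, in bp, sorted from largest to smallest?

99, 93, 34, 13 bp

NotI sites (GCGGCCGC) start at positions 46, 80, 179, 192.
NotI cuts after base 2 of each site, so after positions 47, 81, 180, 193.
Circular molecule, 4 cuts → 4 fragments:
  48–81 → 34 bp
  82–180 → 99 bp
  181–193 → 13 bp
  194–239 then 1–47 → 46 + 47 = 93 bp
Sorted largest to smallest: 99, 93, 34, 13 bp.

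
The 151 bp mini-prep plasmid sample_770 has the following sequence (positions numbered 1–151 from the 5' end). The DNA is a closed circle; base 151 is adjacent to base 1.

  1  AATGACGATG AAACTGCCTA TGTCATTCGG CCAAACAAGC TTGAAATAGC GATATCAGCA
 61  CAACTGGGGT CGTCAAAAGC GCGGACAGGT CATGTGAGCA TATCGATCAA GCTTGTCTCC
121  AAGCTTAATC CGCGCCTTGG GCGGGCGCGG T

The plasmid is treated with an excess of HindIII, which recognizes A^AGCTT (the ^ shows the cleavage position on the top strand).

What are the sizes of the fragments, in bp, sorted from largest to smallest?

HindIII sites (AAGCTT) start at positions 37, 109, 121.
HindIII cuts after the first base of each site, so after positions 37, 109, 121.
Circular molecule, 3 cuts → 3 fragments:
  38–109 → 72 bp
  110–121 → 12 bp
  122–151 then 1–37 → 30 + 37 = 67 bp
Sorted largest to smallest: 72, 67, 12 bp.

72, 67, 12 bp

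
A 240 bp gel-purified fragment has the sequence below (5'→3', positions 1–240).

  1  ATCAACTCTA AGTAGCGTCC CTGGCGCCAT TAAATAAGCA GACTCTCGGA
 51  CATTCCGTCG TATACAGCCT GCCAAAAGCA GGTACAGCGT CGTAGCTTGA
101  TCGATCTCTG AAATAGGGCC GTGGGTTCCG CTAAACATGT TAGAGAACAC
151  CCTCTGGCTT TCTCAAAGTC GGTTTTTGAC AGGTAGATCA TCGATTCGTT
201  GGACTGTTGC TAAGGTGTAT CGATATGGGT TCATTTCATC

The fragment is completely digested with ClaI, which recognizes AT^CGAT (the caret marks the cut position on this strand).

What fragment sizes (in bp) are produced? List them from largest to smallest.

ClaI sites (ATCGAT) start at positions 100, 190, 219.
ClaI cuts after base 2 of each site, so after positions 101, 191, 220.
Linear molecule, 3 cuts → 4 fragments:
  1–101 → 101 bp
  102–191 → 90 bp
  192–220 → 29 bp
  221–240 → 20 bp
Sorted largest to smallest: 101, 90, 29, 20 bp.

101, 90, 29, 20 bp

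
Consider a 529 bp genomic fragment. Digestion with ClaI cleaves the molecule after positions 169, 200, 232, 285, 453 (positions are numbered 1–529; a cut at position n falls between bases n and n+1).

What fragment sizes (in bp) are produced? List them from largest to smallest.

Linear molecule, 5 cuts → 6 fragments:
  169 − 0 = 169 bp
  200 − 169 = 31 bp
  232 − 200 = 32 bp
  285 − 232 = 53 bp
  453 − 285 = 168 bp
  529 − 453 = 76 bp
Sorted largest to smallest: 169, 168, 76, 53, 32, 31 bp.

169, 168, 76, 53, 32, 31 bp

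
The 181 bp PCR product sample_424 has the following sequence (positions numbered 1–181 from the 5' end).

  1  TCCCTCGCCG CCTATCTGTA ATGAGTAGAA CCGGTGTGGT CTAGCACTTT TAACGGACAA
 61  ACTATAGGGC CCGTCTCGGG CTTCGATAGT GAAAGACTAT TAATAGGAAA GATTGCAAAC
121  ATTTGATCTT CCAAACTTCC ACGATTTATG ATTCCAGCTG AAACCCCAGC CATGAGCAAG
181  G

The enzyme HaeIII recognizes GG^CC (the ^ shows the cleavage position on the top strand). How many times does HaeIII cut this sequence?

GGCC occurs starting at position 68.
HaeIII cuts at 1 site.

1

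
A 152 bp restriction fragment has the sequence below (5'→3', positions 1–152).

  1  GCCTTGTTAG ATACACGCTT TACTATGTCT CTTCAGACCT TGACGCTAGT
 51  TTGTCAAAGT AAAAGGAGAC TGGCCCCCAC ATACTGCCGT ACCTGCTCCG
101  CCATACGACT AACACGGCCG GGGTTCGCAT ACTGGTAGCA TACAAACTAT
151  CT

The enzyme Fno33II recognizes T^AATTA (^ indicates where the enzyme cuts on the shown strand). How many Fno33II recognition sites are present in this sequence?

No occurrence of TAATTA is present in the sequence.
Fno33II does not cut: 0 sites.

0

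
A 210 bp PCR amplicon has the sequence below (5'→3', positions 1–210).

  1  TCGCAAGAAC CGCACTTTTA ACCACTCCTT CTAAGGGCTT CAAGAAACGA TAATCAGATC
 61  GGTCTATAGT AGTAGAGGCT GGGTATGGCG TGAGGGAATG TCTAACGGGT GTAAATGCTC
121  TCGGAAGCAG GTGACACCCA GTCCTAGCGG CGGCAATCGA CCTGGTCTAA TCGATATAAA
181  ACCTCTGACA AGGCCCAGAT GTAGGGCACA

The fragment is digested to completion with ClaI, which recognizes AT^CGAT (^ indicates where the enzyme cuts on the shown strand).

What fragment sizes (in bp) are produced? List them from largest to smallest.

The ClaI site (ATCGAT) starts at position 170.
ClaI cuts after base 2 of each site, so after position 171.
Linear molecule, 1 cut → 2 fragments:
  1–171 → 171 bp
  172–210 → 39 bp
Sorted largest to smallest: 171, 39 bp.

171, 39 bp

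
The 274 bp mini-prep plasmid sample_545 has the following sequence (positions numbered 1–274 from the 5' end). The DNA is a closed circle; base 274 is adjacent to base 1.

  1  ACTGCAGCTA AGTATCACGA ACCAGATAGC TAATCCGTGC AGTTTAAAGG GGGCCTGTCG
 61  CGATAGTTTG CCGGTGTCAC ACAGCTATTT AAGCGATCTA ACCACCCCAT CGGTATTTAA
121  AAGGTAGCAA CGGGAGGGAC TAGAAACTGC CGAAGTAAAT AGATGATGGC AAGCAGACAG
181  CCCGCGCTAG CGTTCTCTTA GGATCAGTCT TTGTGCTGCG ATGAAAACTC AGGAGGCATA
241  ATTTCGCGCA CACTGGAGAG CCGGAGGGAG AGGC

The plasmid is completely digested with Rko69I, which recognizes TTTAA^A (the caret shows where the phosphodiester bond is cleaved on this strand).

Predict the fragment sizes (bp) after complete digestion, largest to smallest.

201, 73 bp

Rko69I sites (TTTAAA) start at positions 43, 116.
Rko69I cuts after base 5 of each site (before the last base), so after positions 47, 120.
Circular molecule, 2 cuts → 2 fragments:
  48–120 → 73 bp
  121–274 then 1–47 → 154 + 47 = 201 bp
Sorted largest to smallest: 201, 73 bp.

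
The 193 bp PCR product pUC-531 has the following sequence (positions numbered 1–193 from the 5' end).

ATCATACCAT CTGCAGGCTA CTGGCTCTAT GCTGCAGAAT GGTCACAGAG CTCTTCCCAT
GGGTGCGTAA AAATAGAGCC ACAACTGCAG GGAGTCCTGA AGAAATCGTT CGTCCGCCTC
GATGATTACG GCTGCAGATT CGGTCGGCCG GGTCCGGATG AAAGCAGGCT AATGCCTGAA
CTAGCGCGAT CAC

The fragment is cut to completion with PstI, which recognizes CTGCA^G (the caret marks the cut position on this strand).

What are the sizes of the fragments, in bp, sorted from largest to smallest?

PstI sites (CTGCAG) start at positions 11, 32, 85, 132.
PstI cuts after base 5 of each site (before the last base), so after positions 15, 36, 89, 136.
Linear molecule, 4 cuts → 5 fragments:
  1–15 → 15 bp
  16–36 → 21 bp
  37–89 → 53 bp
  90–136 → 47 bp
  137–193 → 57 bp
Sorted largest to smallest: 57, 53, 47, 21, 15 bp.

57, 53, 47, 21, 15 bp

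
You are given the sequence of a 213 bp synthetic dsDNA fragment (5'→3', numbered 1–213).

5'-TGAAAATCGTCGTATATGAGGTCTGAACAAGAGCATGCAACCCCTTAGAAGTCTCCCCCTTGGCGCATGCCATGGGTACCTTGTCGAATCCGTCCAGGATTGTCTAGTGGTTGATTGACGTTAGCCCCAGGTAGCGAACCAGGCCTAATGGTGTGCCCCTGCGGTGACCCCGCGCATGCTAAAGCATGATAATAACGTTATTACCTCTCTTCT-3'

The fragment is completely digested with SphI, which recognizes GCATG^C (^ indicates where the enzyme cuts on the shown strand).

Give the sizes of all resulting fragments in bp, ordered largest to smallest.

SphI sites (GCATGC) start at positions 33, 65, 174.
SphI cuts after base 5 of each site (before the last base), so after positions 37, 69, 178.
Linear molecule, 3 cuts → 4 fragments:
  1–37 → 37 bp
  38–69 → 32 bp
  70–178 → 109 bp
  179–213 → 35 bp
Sorted largest to smallest: 109, 37, 35, 32 bp.

109, 37, 35, 32 bp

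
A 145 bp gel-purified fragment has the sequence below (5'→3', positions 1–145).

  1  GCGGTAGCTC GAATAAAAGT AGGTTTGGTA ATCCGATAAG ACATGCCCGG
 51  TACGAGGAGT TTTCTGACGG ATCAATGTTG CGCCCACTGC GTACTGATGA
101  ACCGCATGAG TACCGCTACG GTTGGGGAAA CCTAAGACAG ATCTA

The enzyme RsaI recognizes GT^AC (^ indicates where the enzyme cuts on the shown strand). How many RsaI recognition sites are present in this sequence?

GTAC occurs starting at positions 50, 91, 110.
RsaI cuts at 3 sites.

3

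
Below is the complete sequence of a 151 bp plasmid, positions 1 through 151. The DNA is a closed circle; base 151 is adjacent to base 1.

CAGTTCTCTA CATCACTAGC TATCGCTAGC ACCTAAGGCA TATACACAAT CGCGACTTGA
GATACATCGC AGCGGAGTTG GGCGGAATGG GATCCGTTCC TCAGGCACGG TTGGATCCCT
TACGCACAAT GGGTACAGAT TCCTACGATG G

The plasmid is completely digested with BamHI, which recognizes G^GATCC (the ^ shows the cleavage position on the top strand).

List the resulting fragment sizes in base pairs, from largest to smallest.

BamHI sites (GGATCC) start at positions 90, 113.
BamHI cuts after the first base of each site, so after positions 90, 113.
Circular molecule, 2 cuts → 2 fragments:
  91–113 → 23 bp
  114–151 then 1–90 → 38 + 90 = 128 bp
Sorted largest to smallest: 128, 23 bp.

128, 23 bp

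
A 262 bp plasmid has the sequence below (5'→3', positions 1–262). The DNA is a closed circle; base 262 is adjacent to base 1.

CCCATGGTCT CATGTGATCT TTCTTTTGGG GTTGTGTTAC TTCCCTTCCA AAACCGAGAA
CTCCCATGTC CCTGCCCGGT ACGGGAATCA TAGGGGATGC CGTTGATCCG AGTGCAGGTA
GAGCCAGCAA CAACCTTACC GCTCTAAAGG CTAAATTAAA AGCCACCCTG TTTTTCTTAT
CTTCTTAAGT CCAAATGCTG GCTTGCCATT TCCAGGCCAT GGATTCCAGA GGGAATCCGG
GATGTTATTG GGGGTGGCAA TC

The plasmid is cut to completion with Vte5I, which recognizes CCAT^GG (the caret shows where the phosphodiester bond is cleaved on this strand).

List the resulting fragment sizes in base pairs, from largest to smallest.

215, 47 bp

Vte5I sites (CCATGG) start at positions 2, 217.
Vte5I cuts after base 4 of each site, so after positions 5, 220.
Circular molecule, 2 cuts → 2 fragments:
  6–220 → 215 bp
  221–262 then 1–5 → 42 + 5 = 47 bp
Sorted largest to smallest: 215, 47 bp.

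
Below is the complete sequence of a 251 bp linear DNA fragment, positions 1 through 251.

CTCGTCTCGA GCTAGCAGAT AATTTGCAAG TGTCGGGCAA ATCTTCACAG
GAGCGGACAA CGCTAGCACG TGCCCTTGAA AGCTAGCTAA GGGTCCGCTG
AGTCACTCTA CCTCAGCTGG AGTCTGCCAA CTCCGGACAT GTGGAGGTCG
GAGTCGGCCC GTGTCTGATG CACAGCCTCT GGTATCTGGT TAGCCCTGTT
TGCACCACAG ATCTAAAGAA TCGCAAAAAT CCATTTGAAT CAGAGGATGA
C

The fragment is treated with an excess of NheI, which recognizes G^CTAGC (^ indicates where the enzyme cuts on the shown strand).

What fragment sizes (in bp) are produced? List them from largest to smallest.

NheI sites (GCTAGC) start at positions 11, 62, 82.
NheI cuts after the first base of each site, so after positions 11, 62, 82.
Linear molecule, 3 cuts → 4 fragments:
  1–11 → 11 bp
  12–62 → 51 bp
  63–82 → 20 bp
  83–251 → 169 bp
Sorted largest to smallest: 169, 51, 20, 11 bp.

169, 51, 20, 11 bp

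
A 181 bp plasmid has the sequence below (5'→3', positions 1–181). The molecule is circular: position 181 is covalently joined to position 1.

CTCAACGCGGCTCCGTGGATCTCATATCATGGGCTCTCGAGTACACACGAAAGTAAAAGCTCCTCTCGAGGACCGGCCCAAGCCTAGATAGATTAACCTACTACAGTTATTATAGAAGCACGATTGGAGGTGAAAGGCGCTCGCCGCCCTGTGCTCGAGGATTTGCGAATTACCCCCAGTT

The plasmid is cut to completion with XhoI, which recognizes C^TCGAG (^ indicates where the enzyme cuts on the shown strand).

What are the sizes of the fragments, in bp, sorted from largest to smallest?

XhoI sites (CTCGAG) start at positions 36, 65, 154.
XhoI cuts after the first base of each site, so after positions 36, 65, 154.
Circular molecule, 3 cuts → 3 fragments:
  37–65 → 29 bp
  66–154 → 89 bp
  155–181 then 1–36 → 27 + 36 = 63 bp
Sorted largest to smallest: 89, 63, 29 bp.

89, 63, 29 bp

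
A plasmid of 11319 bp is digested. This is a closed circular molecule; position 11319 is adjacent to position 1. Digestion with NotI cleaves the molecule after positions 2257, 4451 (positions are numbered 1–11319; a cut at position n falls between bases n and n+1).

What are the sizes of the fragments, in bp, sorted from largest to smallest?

9125, 2194 bp

Circular molecule, 2 cuts → 2 fragments:
  4451 − 2257 = 2194 bp
  wrap: 11319 − 4451 + 2257 = 9125 bp
Sorted largest to smallest: 9125, 2194 bp.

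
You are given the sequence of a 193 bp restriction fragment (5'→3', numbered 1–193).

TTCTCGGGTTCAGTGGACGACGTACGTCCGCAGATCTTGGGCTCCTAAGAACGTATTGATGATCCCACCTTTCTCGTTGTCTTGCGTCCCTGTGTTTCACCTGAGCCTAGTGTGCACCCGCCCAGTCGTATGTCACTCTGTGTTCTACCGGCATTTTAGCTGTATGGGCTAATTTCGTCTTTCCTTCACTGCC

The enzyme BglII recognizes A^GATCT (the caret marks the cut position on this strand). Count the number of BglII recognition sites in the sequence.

1

AGATCT occurs starting at position 32.
BglII cuts at 1 site.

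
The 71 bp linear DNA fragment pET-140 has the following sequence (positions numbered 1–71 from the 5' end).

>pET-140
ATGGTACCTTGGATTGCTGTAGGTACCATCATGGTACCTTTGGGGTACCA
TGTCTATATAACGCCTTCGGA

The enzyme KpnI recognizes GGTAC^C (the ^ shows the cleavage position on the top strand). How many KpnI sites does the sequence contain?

GGTACC occurs starting at positions 3, 22, 33, 44.
KpnI cuts at 4 sites.

4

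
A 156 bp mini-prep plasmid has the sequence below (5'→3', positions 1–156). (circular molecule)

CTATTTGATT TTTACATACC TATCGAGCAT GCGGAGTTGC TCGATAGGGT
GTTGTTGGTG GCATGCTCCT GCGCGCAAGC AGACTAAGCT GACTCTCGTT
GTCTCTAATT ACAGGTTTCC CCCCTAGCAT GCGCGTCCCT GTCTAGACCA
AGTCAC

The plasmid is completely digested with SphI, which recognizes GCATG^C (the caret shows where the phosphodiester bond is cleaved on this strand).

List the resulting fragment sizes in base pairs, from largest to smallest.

66, 56, 34 bp

SphI sites (GCATGC) start at positions 27, 61, 127.
SphI cuts after base 5 of each site (before the last base), so after positions 31, 65, 131.
Circular molecule, 3 cuts → 3 fragments:
  32–65 → 34 bp
  66–131 → 66 bp
  132–156 then 1–31 → 25 + 31 = 56 bp
Sorted largest to smallest: 66, 56, 34 bp.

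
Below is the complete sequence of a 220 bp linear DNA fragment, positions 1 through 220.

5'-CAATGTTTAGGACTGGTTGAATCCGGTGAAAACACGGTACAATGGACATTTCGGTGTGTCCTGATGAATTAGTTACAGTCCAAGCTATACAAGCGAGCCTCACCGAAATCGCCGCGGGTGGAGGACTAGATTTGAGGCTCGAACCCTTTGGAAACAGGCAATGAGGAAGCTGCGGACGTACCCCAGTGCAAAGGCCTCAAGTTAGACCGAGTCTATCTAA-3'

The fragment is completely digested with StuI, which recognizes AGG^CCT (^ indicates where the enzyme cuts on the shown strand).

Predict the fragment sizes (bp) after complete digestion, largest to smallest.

The StuI site (AGGCCT) starts at position 192.
StuI cuts after base 3 of each site, so after position 194.
Linear molecule, 1 cut → 2 fragments:
  1–194 → 194 bp
  195–220 → 26 bp
Sorted largest to smallest: 194, 26 bp.

194, 26 bp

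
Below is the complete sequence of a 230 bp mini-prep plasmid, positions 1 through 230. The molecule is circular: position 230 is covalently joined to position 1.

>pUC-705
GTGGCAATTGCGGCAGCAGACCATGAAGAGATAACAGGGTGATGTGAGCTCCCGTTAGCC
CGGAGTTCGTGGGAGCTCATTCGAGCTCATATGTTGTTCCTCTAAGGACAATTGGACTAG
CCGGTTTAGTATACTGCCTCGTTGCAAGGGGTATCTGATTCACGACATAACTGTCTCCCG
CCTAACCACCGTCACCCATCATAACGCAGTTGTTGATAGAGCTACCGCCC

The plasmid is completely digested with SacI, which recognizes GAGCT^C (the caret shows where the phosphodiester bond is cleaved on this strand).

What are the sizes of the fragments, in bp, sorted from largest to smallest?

SacI sites (GAGCTC) start at positions 46, 73, 83.
SacI cuts after base 5 of each site (before the last base), so after positions 50, 77, 87.
Circular molecule, 3 cuts → 3 fragments:
  51–77 → 27 bp
  78–87 → 10 bp
  88–230 then 1–50 → 143 + 50 = 193 bp
Sorted largest to smallest: 193, 27, 10 bp.

193, 27, 10 bp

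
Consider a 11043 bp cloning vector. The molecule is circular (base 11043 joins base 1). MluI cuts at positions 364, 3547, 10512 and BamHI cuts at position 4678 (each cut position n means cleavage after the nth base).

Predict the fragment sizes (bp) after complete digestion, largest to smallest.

5834, 3183, 1131, 895 bp

Combined cut positions (sorted): 364, 3547, 4678, 10512.
Circular molecule, 4 cuts → 4 fragments:
  3547 − 364 = 3183 bp
  4678 − 3547 = 1131 bp
  10512 − 4678 = 5834 bp
  wrap: 11043 − 10512 + 364 = 895 bp
Sorted largest to smallest: 5834, 3183, 1131, 895 bp.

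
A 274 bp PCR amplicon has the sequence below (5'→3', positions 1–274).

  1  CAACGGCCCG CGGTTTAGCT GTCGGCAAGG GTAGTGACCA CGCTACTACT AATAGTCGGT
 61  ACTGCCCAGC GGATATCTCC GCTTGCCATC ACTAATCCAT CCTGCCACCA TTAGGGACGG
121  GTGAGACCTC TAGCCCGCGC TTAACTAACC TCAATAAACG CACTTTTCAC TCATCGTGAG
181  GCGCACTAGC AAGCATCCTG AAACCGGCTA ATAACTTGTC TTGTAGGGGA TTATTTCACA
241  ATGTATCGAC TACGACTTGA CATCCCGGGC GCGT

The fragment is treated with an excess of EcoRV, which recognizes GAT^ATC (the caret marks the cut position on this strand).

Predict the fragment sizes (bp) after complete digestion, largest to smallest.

The EcoRV site (GATATC) starts at position 72.
EcoRV cuts after base 3 of each site, so after position 74.
Linear molecule, 1 cut → 2 fragments:
  1–74 → 74 bp
  75–274 → 200 bp
Sorted largest to smallest: 200, 74 bp.

200, 74 bp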